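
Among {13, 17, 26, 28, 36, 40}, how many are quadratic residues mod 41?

(13/41) = -1 → non-residue.
(17/41) = -1 → non-residue.
(26/41) = -1 → non-residue.
(28/41) = -1 → non-residue.
(36/41) = +1 → QR.
(40/41) = +1 → QR.
Total quadratic residues among the 6: 2.

2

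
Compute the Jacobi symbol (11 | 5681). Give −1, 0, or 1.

Reciprocity: 11 ≡ 3 and 5681 ≡ 1 (mod 4), so (11/5681) = +(5681/11).
Reduce top mod 11: now compute (5/11).
Reciprocity: 5 ≡ 1 and 11 ≡ 3 (mod 4), so (5/11) = +(11/5).
Reduce top mod 5: now compute (1/5).
Reached (1/5) = 1. Collecting the sign flips along the way, the symbol is +1.

1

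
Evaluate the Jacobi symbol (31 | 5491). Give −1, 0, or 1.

Reciprocity: 31 ≡ 3 and 5491 ≡ 3 (mod 4), so (31/5491) = −(5491/31).
Reduce top mod 31: now compute (4/31).
Pull out 2^2: since 31 ≡ 7 (mod 8), (2/31) = +1, so (2/31)^2 = +1.
Reached (1/31) = 1. Collecting the sign flips along the way, the symbol is -1.

-1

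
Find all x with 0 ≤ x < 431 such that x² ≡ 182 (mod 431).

127, 304

Since 431 ≡ 3 (mod 4), a square root of 182 is 182^((431+1)/4) = 182^108 mod 431.
Repeated squaring: 182^2≡368, 182^4≡90, 182^8≡342, 182^16≡163, 182^32≡278, 182^64≡135 (mod 431).
182^108 = 182^(64+32+8+4) ≡ 304 (mod 431).
Check: 304² = 92416 ≡ 182 (mod 431). The two roots are 127 and 304.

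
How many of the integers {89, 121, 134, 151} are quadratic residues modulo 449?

3

(89/449) = +1 → QR.
(121/449) = +1 → QR.
(134/449) = +1 → QR.
(151/449) = -1 → non-residue.
Total quadratic residues among the 4: 3.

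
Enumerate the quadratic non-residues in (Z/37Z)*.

Square k = 1,…,18 (k and 37−k give the same square):
1²=1, 2²=4, 3²=9, 4²=16, 5²=25, 6²=36, 7²≡12, 8²≡27, 9²≡7, 10²≡26, 11²≡10, 12²≡33, 13²≡21, 14²≡11, 15²≡3, 16²≡34, 17²≡30, 18²≡28 (mod 37).
The residues are {1, 3, 4, 7, 9, 10, 11, 12, 16, 21, 25, 26, 27, 28, 30, 33, 34, 36}; the non-residues are the remaining 18 nonzero classes.

2,5,6,8,13,14,15,17,18,19,20,22,23,24,29,31,32,35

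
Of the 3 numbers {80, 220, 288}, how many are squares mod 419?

1

(80/419) = +1 → QR.
(220/419) = -1 → non-residue.
(288/419) = -1 → non-residue.
Total quadratic residues among the 3: 1.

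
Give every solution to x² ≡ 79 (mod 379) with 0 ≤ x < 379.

107, 272

Since 379 ≡ 3 (mod 4), a square root of 79 is 79^((379+1)/4) = 79^95 mod 379.
Repeated squaring: 79^2≡177, 79^4≡251, 79^8≡87, 79^16≡368, 79^32≡121, 79^64≡239 (mod 379).
79^95 = 79^(64+16+8+4+2+1) ≡ 107 (mod 379).
Check: 107² = 11449 ≡ 79 (mod 379). The two roots are 107 and 272.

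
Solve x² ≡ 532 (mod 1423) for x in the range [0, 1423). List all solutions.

419, 1004

Since 1423 ≡ 3 (mod 4), a square root of 532 is 532^((1423+1)/4) = 532^356 mod 1423.
Repeated squaring: 532^2≡1270, 532^4≡641, 532^8≡1057, 532^16≡194, 532^32≡638, 532^64≡66, 532^128≡87, 532^256≡454 (mod 1423).
532^356 = 532^(256+64+32+4) ≡ 1004 (mod 1423).
Check: 1004² = 1008016 ≡ 532 (mod 1423). The two roots are 419 and 1004.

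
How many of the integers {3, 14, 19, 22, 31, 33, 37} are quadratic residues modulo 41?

3

(3/41) = -1 → non-residue.
(14/41) = -1 → non-residue.
(19/41) = -1 → non-residue.
(22/41) = -1 → non-residue.
(31/41) = +1 → QR.
(33/41) = +1 → QR.
(37/41) = +1 → QR.
Total quadratic residues among the 7: 3.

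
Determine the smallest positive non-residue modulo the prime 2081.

(2/2081) = +1, so 2 is a residue.
(3/2081) = −1, so 3 is the smallest positive non-residue mod 2081.

3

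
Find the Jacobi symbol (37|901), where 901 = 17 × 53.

-1

Reciprocity: 37 ≡ 1 and 901 ≡ 1 (mod 4), so (37/901) = +(901/37).
Reduce top mod 37: now compute (13/37).
Reciprocity: 13 ≡ 1 and 37 ≡ 1 (mod 4), so (13/37) = +(37/13).
Reduce top mod 13: now compute (11/13).
Reciprocity: 11 ≡ 3 and 13 ≡ 1 (mod 4), so (11/13) = +(13/11).
Reduce top mod 11: now compute (2/11).
Pull out 2: since 11 ≡ 3 (mod 8), (2/11) = -1.
Reached (1/11) = 1. Collecting the sign flips along the way, the symbol is -1.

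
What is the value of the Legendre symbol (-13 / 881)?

1

First reduce: -13 ≡ 868 (mod 881).
Pull out 2^2: since 881 ≡ 1 (mod 8), (2/881) = +1, so (2/881)^2 = +1.
Reciprocity: 217 ≡ 1 and 881 ≡ 1 (mod 4), so (217/881) = +(881/217).
Reduce top mod 217: now compute (13/217).
Reciprocity: 13 ≡ 1 and 217 ≡ 1 (mod 4), so (13/217) = +(217/13).
Reduce top mod 13: now compute (9/13).
Reciprocity: 9 ≡ 1 and 13 ≡ 1 (mod 4), so (9/13) = +(13/9).
Reduce top mod 9: now compute (4/9).
Pull out 2^2: since 9 ≡ 1 (mod 8), (2/9) = +1, so (2/9)^2 = +1.
Reached (1/9) = 1. Collecting the sign flips along the way, the symbol is +1.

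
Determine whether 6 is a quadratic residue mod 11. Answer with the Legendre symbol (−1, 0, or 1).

Euler's criterion: (6/11) ≡ 6^5 (mod 11).
6^2 ≡ 3 (mod 11)
6^4 ≡ 9 (mod 11)
6^5 = 6^(4+1) ≡ 10 (mod 11).
Result is 10 ≡ −1, so (6/11) = −1.

-1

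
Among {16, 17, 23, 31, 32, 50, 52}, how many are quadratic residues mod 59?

(16/59) = +1 → QR.
(17/59) = +1 → QR.
(23/59) = -1 → non-residue.
(31/59) = -1 → non-residue.
(32/59) = -1 → non-residue.
(50/59) = -1 → non-residue.
(52/59) = -1 → non-residue.
Total quadratic residues among the 7: 2.

2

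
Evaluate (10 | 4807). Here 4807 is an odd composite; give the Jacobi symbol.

-1

Pull out 2: since 4807 ≡ 7 (mod 8), (2/4807) = +1.
Reciprocity: 5 ≡ 1 and 4807 ≡ 3 (mod 4), so (5/4807) = +(4807/5).
Reduce top mod 5: now compute (2/5).
Pull out 2: since 5 ≡ 5 (mod 8), (2/5) = -1.
Reached (1/5) = 1. Collecting the sign flips along the way, the symbol is -1.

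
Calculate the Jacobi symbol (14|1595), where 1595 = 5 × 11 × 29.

Pull out 2: since 1595 ≡ 3 (mod 8), (2/1595) = -1.
Reciprocity: 7 ≡ 3 and 1595 ≡ 3 (mod 4), so (7/1595) = −(1595/7).
Reduce top mod 7: now compute (6/7).
Pull out 2: since 7 ≡ 7 (mod 8), (2/7) = +1.
Reciprocity: 3 ≡ 3 and 7 ≡ 3 (mod 4), so (3/7) = −(7/3).
Reduce top mod 3: now compute (1/3).
Reached (1/3) = 1. Collecting the sign flips along the way, the symbol is -1.

-1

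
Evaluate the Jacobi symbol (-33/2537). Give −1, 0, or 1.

1

First reduce: -33 ≡ 2504 (mod 2537).
Pull out 2^3: since 2537 ≡ 1 (mod 8), (2/2537) = +1, so (2/2537)^3 = +1.
Reciprocity: 313 ≡ 1 and 2537 ≡ 1 (mod 4), so (313/2537) = +(2537/313).
Reduce top mod 313: now compute (33/313).
Reciprocity: 33 ≡ 1 and 313 ≡ 1 (mod 4), so (33/313) = +(313/33).
Reduce top mod 33: now compute (16/33).
Pull out 2^4: since 33 ≡ 1 (mod 8), (2/33) = +1, so (2/33)^4 = +1.
Reached (1/33) = 1. Collecting the sign flips along the way, the symbol is +1.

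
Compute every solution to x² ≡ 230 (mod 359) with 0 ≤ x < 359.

Since 359 ≡ 3 (mod 4), a square root of 230 is 230^((359+1)/4) = 230^90 mod 359.
Repeated squaring: 230^2≡127, 230^4≡333, 230^8≡317, 230^16≡328, 230^32≡243, 230^64≡173 (mod 359).
230^90 = 230^(64+16+8+2) ≡ 45 (mod 359).
Check: 45² = 2025 ≡ 230 (mod 359). The two roots are 45 and 314.

45, 314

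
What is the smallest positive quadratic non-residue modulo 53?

(2/53) = −1, so 2 is the smallest positive non-residue mod 53.

2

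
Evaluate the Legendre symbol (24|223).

Euler's criterion: (24/223) ≡ 24^111 (mod 223).
24^2 ≡ 130 (mod 223)
24^4 ≡ 175 (mod 223)
24^8 ≡ 74 (mod 223)
24^16 ≡ 124 (mod 223)
24^32 ≡ 212 (mod 223)
24^64 ≡ 121 (mod 223)
24^111 = 24^(64+32+8+4+2+1) ≡ 222 (mod 223).
Result is 222 ≡ −1, so (24/223) = −1.

-1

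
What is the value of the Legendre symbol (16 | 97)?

Pull out 2^4: since 97 ≡ 1 (mod 8), (2/97) = +1, so (2/97)^4 = +1.
Reached (1/97) = 1. Collecting the sign flips along the way, the symbol is +1.

1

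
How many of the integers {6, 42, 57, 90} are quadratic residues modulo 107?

(6/107) = -1 → non-residue.
(42/107) = +1 → QR.
(57/107) = +1 → QR.
(90/107) = +1 → QR.
Total quadratic residues among the 4: 3.

3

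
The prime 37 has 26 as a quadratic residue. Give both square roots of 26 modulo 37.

37 ≡ 1 (mod 4), so we find a root by search.
Trying successive values, 10² = 100 ≡ 26 (mod 37). The other root is 37 − 10 = 27.

10, 27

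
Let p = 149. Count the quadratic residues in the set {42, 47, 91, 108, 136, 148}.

3

(42/149) = +1 → QR.
(47/149) = +1 → QR.
(91/149) = -1 → non-residue.
(108/149) = -1 → non-residue.
(136/149) = -1 → non-residue.
(148/149) = +1 → QR.
Total quadratic residues among the 6: 3.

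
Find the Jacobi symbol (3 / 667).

Reciprocity: 3 ≡ 3 and 667 ≡ 3 (mod 4), so (3/667) = −(667/3).
Reduce top mod 3: now compute (1/3).
Reached (1/3) = 1. Collecting the sign flips along the way, the symbol is -1.

-1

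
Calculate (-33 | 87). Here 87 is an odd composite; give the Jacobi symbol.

First reduce: -33 ≡ 54 (mod 87).
Pull out 2: since 87 ≡ 7 (mod 8), (2/87) = +1.
Reciprocity: 27 ≡ 3 and 87 ≡ 3 (mod 4), so (27/87) = −(87/27).
Reduce top mod 27: now compute (6/27).
Pull out 2: since 27 ≡ 3 (mod 8), (2/27) = -1.
Reciprocity: 3 ≡ 3 and 27 ≡ 3 (mod 4), so (3/27) = −(27/3).
Reduce top mod 3: now compute (0/3).
Top reduces to 0: gcd > 1, so the symbol is 0.

0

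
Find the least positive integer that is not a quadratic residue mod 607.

(2/607) = +1, so 2 is a residue.
(3/607) = −1, so 3 is the smallest positive non-residue mod 607.

3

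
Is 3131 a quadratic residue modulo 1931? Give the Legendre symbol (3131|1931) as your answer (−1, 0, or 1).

First reduce: 3131 ≡ 1200 (mod 1931).
Pull out 2^4: since 1931 ≡ 3 (mod 8), (2/1931) = -1, so (2/1931)^4 = +1.
Reciprocity: 75 ≡ 3 and 1931 ≡ 3 (mod 4), so (75/1931) = −(1931/75).
Reduce top mod 75: now compute (56/75).
Pull out 2^3: since 75 ≡ 3 (mod 8), (2/75) = -1, so (2/75)^3 = -1.
Reciprocity: 7 ≡ 3 and 75 ≡ 3 (mod 4), so (7/75) = −(75/7).
Reduce top mod 7: now compute (5/7).
Reciprocity: 5 ≡ 1 and 7 ≡ 3 (mod 4), so (5/7) = +(7/5).
Reduce top mod 5: now compute (2/5).
Pull out 2: since 5 ≡ 5 (mod 8), (2/5) = -1.
Reached (1/5) = 1. Collecting the sign flips along the way, the symbol is +1.

1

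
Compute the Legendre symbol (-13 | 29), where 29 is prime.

Euler's criterion: (-13/29) ≡ 16^14 (mod 29).
16^2 ≡ 24 (mod 29)
16^4 ≡ 25 (mod 29)
16^8 ≡ 16 (mod 29)
16^14 = 16^(8+4+2) ≡ 1 (mod 29).
Result is 1, so (-13/29) = 1.

1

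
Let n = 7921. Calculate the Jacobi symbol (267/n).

Reciprocity: 267 ≡ 3 and 7921 ≡ 1 (mod 4), so (267/7921) = +(7921/267).
Reduce top mod 267: now compute (178/267).
Pull out 2: since 267 ≡ 3 (mod 8), (2/267) = -1.
Reciprocity: 89 ≡ 1 and 267 ≡ 3 (mod 4), so (89/267) = +(267/89).
Reduce top mod 89: now compute (0/89).
Top reduces to 0: gcd > 1, so the symbol is 0.

0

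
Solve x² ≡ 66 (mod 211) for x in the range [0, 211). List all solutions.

53, 158

Since 211 ≡ 3 (mod 4), a square root of 66 is 66^((211+1)/4) = 66^53 mod 211.
Repeated squaring: 66^2≡136, 66^4≡139, 66^8≡120, 66^16≡52, 66^32≡172 (mod 211).
66^53 = 66^(32+16+4+1) ≡ 53 (mod 211).
Check: 53² = 2809 ≡ 66 (mod 211). The two roots are 53 and 158.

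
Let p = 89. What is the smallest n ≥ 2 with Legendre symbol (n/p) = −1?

(2/89) = +1, so 2 is a residue.
(3/89) = −1, so 3 is the smallest positive non-residue mod 89.

3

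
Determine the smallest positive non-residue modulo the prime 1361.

(2/1361) = +1, so 2 is a residue.
(3/1361) = −1, so 3 is the smallest positive non-residue mod 1361.

3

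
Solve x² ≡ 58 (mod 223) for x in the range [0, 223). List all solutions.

Since 223 ≡ 3 (mod 4), a square root of 58 is 58^((223+1)/4) = 58^56 mod 223.
Repeated squaring: 58^2≡19, 58^4≡138, 58^8≡89, 58^16≡116, 58^32≡76 (mod 223).
58^56 = 58^(32+16+8) ≡ 110 (mod 223).
Check: 110² = 12100 ≡ 58 (mod 223). The two roots are 110 and 113.

110, 113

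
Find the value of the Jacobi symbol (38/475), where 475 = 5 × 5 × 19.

0

Pull out 2: since 475 ≡ 3 (mod 8), (2/475) = -1.
Reciprocity: 19 ≡ 3 and 475 ≡ 3 (mod 4), so (19/475) = −(475/19).
Reduce top mod 19: now compute (0/19).
Top reduces to 0: gcd > 1, so the symbol is 0.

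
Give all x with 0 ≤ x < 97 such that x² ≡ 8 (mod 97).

97 ≡ 1 (mod 4), so we find a root by search.
Trying successive values, 28² = 784 ≡ 8 (mod 97). The other root is 97 − 28 = 69.

28, 69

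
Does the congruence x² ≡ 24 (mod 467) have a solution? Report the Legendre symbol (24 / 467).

-1

Euler's criterion: (24/467) ≡ 24^233 (mod 467).
24^2 ≡ 109 (mod 467)
24^4 ≡ 206 (mod 467)
24^8 ≡ 406 (mod 467)
24^16 ≡ 452 (mod 467)
24^32 ≡ 225 (mod 467)
24^64 ≡ 189 (mod 467)
24^128 ≡ 229 (mod 467)
24^233 = 24^(128+64+32+8+1) ≡ 466 (mod 467).
Result is 466 ≡ −1, so (24/467) = −1.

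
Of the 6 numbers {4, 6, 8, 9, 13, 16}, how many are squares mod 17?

(4/17) = +1 → QR.
(6/17) = -1 → non-residue.
(8/17) = +1 → QR.
(9/17) = +1 → QR.
(13/17) = +1 → QR.
(16/17) = +1 → QR.
Total quadratic residues among the 6: 5.

5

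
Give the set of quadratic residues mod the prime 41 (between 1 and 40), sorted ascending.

1 2 4 5 8 9 10 16 18 20 21 23 25 31 32 33 36 37 39 40

Square k = 1,…,20 (k and 41−k give the same square):
1²=1, 2²=4, 3²=9, 4²=16, 5²=25, 6²=36, 7²≡8, 8²≡23, 9²≡40, 10²≡18, 11²≡39, 12²≡21, 13²≡5, 14²≡32, 15²≡20, 16²≡10, 17²≡2, 18²≡37, 19²≡33, 20²≡31 (mod 41).
So the quadratic residues mod 41 are {1, 2, 4, 5, 8, 9, 10, 16, 18, 20, 21, 23, 25, 31, 32, 33, 36, 37, 39, 40}.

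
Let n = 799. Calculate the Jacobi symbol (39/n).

1

Reciprocity: 39 ≡ 3 and 799 ≡ 3 (mod 4), so (39/799) = −(799/39).
Reduce top mod 39: now compute (19/39).
Reciprocity: 19 ≡ 3 and 39 ≡ 3 (mod 4), so (19/39) = −(39/19).
Reduce top mod 19: now compute (1/19).
Reached (1/19) = 1. Collecting the sign flips along the way, the symbol is +1.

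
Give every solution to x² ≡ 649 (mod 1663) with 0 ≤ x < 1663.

Since 1663 ≡ 3 (mod 4), a square root of 649 is 649^((1663+1)/4) = 649^416 mod 1663.
Repeated squaring: 649^2≡462, 649^4≡580, 649^8≡474, 649^16≡171, 649^32≡970, 649^64≡1305, 649^128≡113, 649^256≡1128 (mod 1663).
649^416 = 649^(256+128+32) ≡ 1019 (mod 1663).
Check: 1019² = 1038361 ≡ 649 (mod 1663). The two roots are 644 and 1019.

644, 1019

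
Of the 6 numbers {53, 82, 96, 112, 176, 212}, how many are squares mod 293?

(53/293) = +1 → QR.
(82/293) = +1 → QR.
(96/293) = +1 → QR.
(112/293) = -1 → non-residue.
(176/293) = -1 → non-residue.
(212/293) = +1 → QR.
Total quadratic residues among the 6: 4.

4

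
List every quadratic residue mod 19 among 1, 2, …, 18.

1,4,5,6,7,9,11,16,17

Square k = 1,…,9 (k and 19−k give the same square):
1²=1, 2²=4, 3²=9, 4²=16, 5²≡6, 6²≡17, 7²≡11, 8²≡7, 9²≡5 (mod 19).
So the quadratic residues mod 19 are {1, 4, 5, 6, 7, 9, 11, 16, 17}.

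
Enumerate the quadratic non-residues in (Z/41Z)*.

3, 6, 7, 11, 12, 13, 14, 15, 17, 19, 22, 24, 26, 27, 28, 29, 30, 34, 35, 38

Square k = 1,…,20 (k and 41−k give the same square):
1²=1, 2²=4, 3²=9, 4²=16, 5²=25, 6²=36, 7²≡8, 8²≡23, 9²≡40, 10²≡18, 11²≡39, 12²≡21, 13²≡5, 14²≡32, 15²≡20, 16²≡10, 17²≡2, 18²≡37, 19²≡33, 20²≡31 (mod 41).
The residues are {1, 2, 4, 5, 8, 9, 10, 16, 18, 20, 21, 23, 25, 31, 32, 33, 36, 37, 39, 40}; the non-residues are the remaining 20 nonzero classes.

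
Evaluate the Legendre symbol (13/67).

Reciprocity: 13 ≡ 1 and 67 ≡ 3 (mod 4), so (13/67) = +(67/13).
Reduce top mod 13: now compute (2/13).
Pull out 2: since 13 ≡ 5 (mod 8), (2/13) = -1.
Reached (1/13) = 1. Collecting the sign flips along the way, the symbol is -1.

-1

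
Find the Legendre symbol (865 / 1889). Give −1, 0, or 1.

1

Reciprocity: 865 ≡ 1 and 1889 ≡ 1 (mod 4), so (865/1889) = +(1889/865).
Reduce top mod 865: now compute (159/865).
Reciprocity: 159 ≡ 3 and 865 ≡ 1 (mod 4), so (159/865) = +(865/159).
Reduce top mod 159: now compute (70/159).
Pull out 2: since 159 ≡ 7 (mod 8), (2/159) = +1.
Reciprocity: 35 ≡ 3 and 159 ≡ 3 (mod 4), so (35/159) = −(159/35).
Reduce top mod 35: now compute (19/35).
Reciprocity: 19 ≡ 3 and 35 ≡ 3 (mod 4), so (19/35) = −(35/19).
Reduce top mod 19: now compute (16/19).
Pull out 2^4: since 19 ≡ 3 (mod 8), (2/19) = -1, so (2/19)^4 = +1.
Reached (1/19) = 1. Collecting the sign flips along the way, the symbol is +1.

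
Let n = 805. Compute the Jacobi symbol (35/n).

0

Reciprocity: 35 ≡ 3 and 805 ≡ 1 (mod 4), so (35/805) = +(805/35).
Reduce top mod 35: now compute (0/35).
Top reduces to 0: gcd > 1, so the symbol is 0.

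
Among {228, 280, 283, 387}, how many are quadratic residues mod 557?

2

(228/557) = -1 → non-residue.
(280/557) = +1 → QR.
(283/557) = -1 → non-residue.
(387/557) = +1 → QR.
Total quadratic residues among the 4: 2.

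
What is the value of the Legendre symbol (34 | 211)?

1

Pull out 2: since 211 ≡ 3 (mod 8), (2/211) = -1.
Reciprocity: 17 ≡ 1 and 211 ≡ 3 (mod 4), so (17/211) = +(211/17).
Reduce top mod 17: now compute (7/17).
Reciprocity: 7 ≡ 3 and 17 ≡ 1 (mod 4), so (7/17) = +(17/7).
Reduce top mod 7: now compute (3/7).
Reciprocity: 3 ≡ 3 and 7 ≡ 3 (mod 4), so (3/7) = −(7/3).
Reduce top mod 3: now compute (1/3).
Reached (1/3) = 1. Collecting the sign flips along the way, the symbol is +1.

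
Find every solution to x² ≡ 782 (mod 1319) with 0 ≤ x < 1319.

Since 1319 ≡ 3 (mod 4), a square root of 782 is 782^((1319+1)/4) = 782^330 mod 1319.
Repeated squaring: 782^2≡827, 782^4≡687, 782^8≡1086, 782^16≡210, 782^32≡573, 782^64≡1217, 782^128≡1171, 782^256≡800 (mod 1319).
782^330 = 782^(256+64+8+2) ≡ 278 (mod 1319).
Check: 278² = 77284 ≡ 782 (mod 1319). The two roots are 278 and 1041.

278, 1041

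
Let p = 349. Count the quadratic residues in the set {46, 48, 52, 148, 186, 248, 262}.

(46/349) = -1 → non-residue.
(48/349) = +1 → QR.
(52/349) = -1 → non-residue.
(148/349) = +1 → QR.
(186/349) = -1 → non-residue.
(248/349) = -1 → non-residue.
(262/349) = +1 → QR.
Total quadratic residues among the 7: 3.

3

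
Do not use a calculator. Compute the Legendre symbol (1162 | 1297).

Pull out 2: since 1297 ≡ 1 (mod 8), (2/1297) = +1.
Reciprocity: 581 ≡ 1 and 1297 ≡ 1 (mod 4), so (581/1297) = +(1297/581).
Reduce top mod 581: now compute (135/581).
Reciprocity: 135 ≡ 3 and 581 ≡ 1 (mod 4), so (135/581) = +(581/135).
Reduce top mod 135: now compute (41/135).
Reciprocity: 41 ≡ 1 and 135 ≡ 3 (mod 4), so (41/135) = +(135/41).
Reduce top mod 41: now compute (12/41).
Pull out 2^2: since 41 ≡ 1 (mod 8), (2/41) = +1, so (2/41)^2 = +1.
Reciprocity: 3 ≡ 3 and 41 ≡ 1 (mod 4), so (3/41) = +(41/3).
Reduce top mod 3: now compute (2/3).
Pull out 2: since 3 ≡ 3 (mod 8), (2/3) = -1.
Reached (1/3) = 1. Collecting the sign flips along the way, the symbol is -1.

-1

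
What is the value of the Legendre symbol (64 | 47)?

1

First reduce: 64 ≡ 17 (mod 47).
Reciprocity: 17 ≡ 1 and 47 ≡ 3 (mod 4), so (17/47) = +(47/17).
Reduce top mod 17: now compute (13/17).
Reciprocity: 13 ≡ 1 and 17 ≡ 1 (mod 4), so (13/17) = +(17/13).
Reduce top mod 13: now compute (4/13).
Pull out 2^2: since 13 ≡ 5 (mod 8), (2/13) = -1, so (2/13)^2 = +1.
Reached (1/13) = 1. Collecting the sign flips along the way, the symbol is +1.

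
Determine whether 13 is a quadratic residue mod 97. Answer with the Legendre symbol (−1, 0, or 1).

Euler's criterion: (13/97) ≡ 13^48 (mod 97).
13^2 ≡ 72 (mod 97)
13^4 ≡ 43 (mod 97)
13^8 ≡ 6 (mod 97)
13^16 ≡ 36 (mod 97)
13^32 ≡ 35 (mod 97)
13^48 = 13^(32+16) ≡ 96 (mod 97).
Result is 96 ≡ −1, so (13/97) = −1.

-1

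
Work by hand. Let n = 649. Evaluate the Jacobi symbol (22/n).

Pull out 2: since 649 ≡ 1 (mod 8), (2/649) = +1.
Reciprocity: 11 ≡ 3 and 649 ≡ 1 (mod 4), so (11/649) = +(649/11).
Reduce top mod 11: now compute (0/11).
Top reduces to 0: gcd > 1, so the symbol is 0.

0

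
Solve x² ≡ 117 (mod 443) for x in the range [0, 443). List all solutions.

Since 443 ≡ 3 (mod 4), a square root of 117 is 117^((443+1)/4) = 117^111 mod 443.
Repeated squaring: 117^2≡399, 117^4≡164, 117^8≡316, 117^16≡181, 117^32≡422, 117^64≡441 (mod 443).
117^111 = 117^(64+32+8+4+2+1) ≡ 224 (mod 443).
Check: 224² = 50176 ≡ 117 (mod 443). The two roots are 219 and 224.

219, 224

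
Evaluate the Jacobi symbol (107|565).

Reciprocity: 107 ≡ 3 and 565 ≡ 1 (mod 4), so (107/565) = +(565/107).
Reduce top mod 107: now compute (30/107).
Pull out 2: since 107 ≡ 3 (mod 8), (2/107) = -1.
Reciprocity: 15 ≡ 3 and 107 ≡ 3 (mod 4), so (15/107) = −(107/15).
Reduce top mod 15: now compute (2/15).
Pull out 2: since 15 ≡ 7 (mod 8), (2/15) = +1.
Reached (1/15) = 1. Collecting the sign flips along the way, the symbol is +1.

1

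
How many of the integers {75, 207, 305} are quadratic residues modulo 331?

0

(75/331) = -1 → non-residue.
(207/331) = -1 → non-residue.
(305/331) = -1 → non-residue.
Total quadratic residues among the 3: 0.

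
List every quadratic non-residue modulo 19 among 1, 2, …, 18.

Square k = 1,…,9 (k and 19−k give the same square):
1²=1, 2²=4, 3²=9, 4²=16, 5²≡6, 6²≡17, 7²≡11, 8²≡7, 9²≡5 (mod 19).
The residues are {1, 4, 5, 6, 7, 9, 11, 16, 17}; the non-residues are the remaining 9 nonzero classes.

2, 3, 8, 10, 12, 13, 14, 15, 18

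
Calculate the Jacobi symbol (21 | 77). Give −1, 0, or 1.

Reciprocity: 21 ≡ 1 and 77 ≡ 1 (mod 4), so (21/77) = +(77/21).
Reduce top mod 21: now compute (14/21).
Pull out 2: since 21 ≡ 5 (mod 8), (2/21) = -1.
Reciprocity: 7 ≡ 3 and 21 ≡ 1 (mod 4), so (7/21) = +(21/7).
Reduce top mod 7: now compute (0/7).
Top reduces to 0: gcd > 1, so the symbol is 0.

0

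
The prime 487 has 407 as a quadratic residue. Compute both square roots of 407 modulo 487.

Since 487 ≡ 3 (mod 4), a square root of 407 is 407^((487+1)/4) = 407^122 mod 487.
Repeated squaring: 407^2≡69, 407^4≡378, 407^8≡193, 407^16≡237, 407^32≡164, 407^64≡111 (mod 487).
407^122 = 407^(64+32+16+8+2) ≡ 85 (mod 487).
Check: 85² = 7225 ≡ 407 (mod 487). The two roots are 85 and 402.

85, 402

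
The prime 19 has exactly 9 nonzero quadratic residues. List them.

Square k = 1,…,9 (k and 19−k give the same square):
1²=1, 2²=4, 3²=9, 4²=16, 5²≡6, 6²≡17, 7²≡11, 8²≡7, 9²≡5 (mod 19).
So the quadratic residues mod 19 are {1, 4, 5, 6, 7, 9, 11, 16, 17}.

1, 4, 5, 6, 7, 9, 11, 16, 17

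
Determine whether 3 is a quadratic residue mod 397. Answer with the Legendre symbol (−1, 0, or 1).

1

Euler's criterion: (3/397) ≡ 3^198 (mod 397).
3^2 ≡ 9 (mod 397)
3^4 ≡ 81 (mod 397)
3^8 ≡ 209 (mod 397)
3^16 ≡ 11 (mod 397)
3^32 ≡ 121 (mod 397)
3^64 ≡ 349 (mod 397)
3^128 ≡ 319 (mod 397)
3^198 = 3^(128+64+4+2) ≡ 1 (mod 397).
Result is 1, so (3/397) = 1.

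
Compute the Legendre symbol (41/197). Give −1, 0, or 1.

Euler's criterion: (41/197) ≡ 41^98 (mod 197).
41^2 ≡ 105 (mod 197)
41^4 ≡ 190 (mod 197)
41^8 ≡ 49 (mod 197)
41^16 ≡ 37 (mod 197)
41^32 ≡ 187 (mod 197)
41^64 ≡ 100 (mod 197)
41^98 = 41^(64+32+2) ≡ 1 (mod 197).
Result is 1, so (41/197) = 1.

1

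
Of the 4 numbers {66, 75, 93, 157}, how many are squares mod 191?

(66/191) = -1 → non-residue.
(75/191) = +1 → QR.
(93/191) = -1 → non-residue.
(157/191) = -1 → non-residue.
Total quadratic residues among the 4: 1.

1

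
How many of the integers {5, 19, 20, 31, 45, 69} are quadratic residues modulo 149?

6

(5/149) = +1 → QR.
(19/149) = +1 → QR.
(20/149) = +1 → QR.
(31/149) = +1 → QR.
(45/149) = +1 → QR.
(69/149) = +1 → QR.
Total quadratic residues among the 6: 6.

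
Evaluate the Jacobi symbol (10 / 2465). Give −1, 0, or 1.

0

Pull out 2: since 2465 ≡ 1 (mod 8), (2/2465) = +1.
Reciprocity: 5 ≡ 1 and 2465 ≡ 1 (mod 4), so (5/2465) = +(2465/5).
Reduce top mod 5: now compute (0/5).
Top reduces to 0: gcd > 1, so the symbol is 0.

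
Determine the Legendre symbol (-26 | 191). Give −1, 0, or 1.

-1

Euler's criterion: (-26/191) ≡ 165^95 (mod 191).
165^2 ≡ 103 (mod 191)
165^4 ≡ 104 (mod 191)
165^8 ≡ 120 (mod 191)
165^16 ≡ 75 (mod 191)
165^32 ≡ 86 (mod 191)
165^64 ≡ 138 (mod 191)
165^95 = 165^(64+16+8+4+2+1) ≡ 190 (mod 191).
Result is 190 ≡ −1, so (-26/191) = −1.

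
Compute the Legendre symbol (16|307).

Euler's criterion: (16/307) ≡ 16^153 (mod 307).
16^2 ≡ 256 (mod 307)
16^4 ≡ 145 (mod 307)
16^8 ≡ 149 (mod 307)
16^16 ≡ 97 (mod 307)
16^32 ≡ 199 (mod 307)
16^64 ≡ 305 (mod 307)
16^128 ≡ 4 (mod 307)
16^153 = 16^(128+16+8+1) ≡ 1 (mod 307).
Result is 1, so (16/307) = 1.

1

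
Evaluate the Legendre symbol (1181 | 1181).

0

First reduce: 1181 ≡ 0 (mod 1181).
Top reduces to 0: gcd > 1, so the symbol is 0.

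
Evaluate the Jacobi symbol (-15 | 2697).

0

First reduce: -15 ≡ 2682 (mod 2697).
Pull out 2: since 2697 ≡ 1 (mod 8), (2/2697) = +1.
Reciprocity: 1341 ≡ 1 and 2697 ≡ 1 (mod 4), so (1341/2697) = +(2697/1341).
Reduce top mod 1341: now compute (15/1341).
Reciprocity: 15 ≡ 3 and 1341 ≡ 1 (mod 4), so (15/1341) = +(1341/15).
Reduce top mod 15: now compute (6/15).
Pull out 2: since 15 ≡ 7 (mod 8), (2/15) = +1.
Reciprocity: 3 ≡ 3 and 15 ≡ 3 (mod 4), so (3/15) = −(15/3).
Reduce top mod 3: now compute (0/3).
Top reduces to 0: gcd > 1, so the symbol is 0.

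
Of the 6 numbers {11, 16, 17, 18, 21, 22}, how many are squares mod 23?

(11/23) = -1 → non-residue.
(16/23) = +1 → QR.
(17/23) = -1 → non-residue.
(18/23) = +1 → QR.
(21/23) = -1 → non-residue.
(22/23) = -1 → non-residue.
Total quadratic residues among the 6: 2.

2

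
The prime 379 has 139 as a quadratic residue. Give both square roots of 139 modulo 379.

Since 379 ≡ 3 (mod 4), a square root of 139 is 139^((379+1)/4) = 139^95 mod 379.
Repeated squaring: 139^2≡371, 139^4≡64, 139^8≡306, 139^16≡23, 139^32≡150, 139^64≡139 (mod 379).
139^95 = 139^(64+16+8+4+2+1) ≡ 150 (mod 379).
Check: 150² = 22500 ≡ 139 (mod 379). The two roots are 150 and 229.

150, 229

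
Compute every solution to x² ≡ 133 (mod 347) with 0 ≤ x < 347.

39, 308

Since 347 ≡ 3 (mod 4), a square root of 133 is 133^((347+1)/4) = 133^87 mod 347.
Repeated squaring: 133^2≡339, 133^4≡64, 133^8≡279, 133^16≡113, 133^32≡277, 133^64≡42 (mod 347).
133^87 = 133^(64+16+4+2+1) ≡ 39 (mod 347).
Check: 39² = 1521 ≡ 133 (mod 347). The two roots are 39 and 308.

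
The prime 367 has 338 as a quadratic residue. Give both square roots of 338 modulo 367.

Since 367 ≡ 3 (mod 4), a square root of 338 is 338^((367+1)/4) = 338^92 mod 367.
Repeated squaring: 338^2≡107, 338^4≡72, 338^8≡46, 338^16≡281, 338^32≡56, 338^64≡200 (mod 367).
338^92 = 338^(64+16+8+4) ≡ 74 (mod 367).
Check: 74² = 5476 ≡ 338 (mod 367). The two roots are 74 and 293.

74, 293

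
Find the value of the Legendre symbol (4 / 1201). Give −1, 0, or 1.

Pull out 2^2: since 1201 ≡ 1 (mod 8), (2/1201) = +1, so (2/1201)^2 = +1.
Reached (1/1201) = 1. Collecting the sign flips along the way, the symbol is +1.

1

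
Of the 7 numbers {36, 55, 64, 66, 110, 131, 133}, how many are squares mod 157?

(36/157) = +1 → QR.
(55/157) = -1 → non-residue.
(64/157) = +1 → QR.
(66/157) = -1 → non-residue.
(110/157) = +1 → QR.
(131/157) = -1 → non-residue.
(133/157) = -1 → non-residue.
Total quadratic residues among the 7: 3.

3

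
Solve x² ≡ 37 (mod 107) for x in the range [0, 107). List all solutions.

Since 107 ≡ 3 (mod 4), a square root of 37 is 37^((107+1)/4) = 37^27 mod 107.
Repeated squaring: 37^2≡85, 37^4≡56, 37^8≡33, 37^16≡19 (mod 107).
37^27 = 37^(16+8+2+1) ≡ 12 (mod 107).
Check: 12² = 144 ≡ 37 (mod 107). The two roots are 12 and 95.

12, 95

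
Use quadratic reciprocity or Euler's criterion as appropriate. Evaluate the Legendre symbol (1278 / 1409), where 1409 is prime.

1

Pull out 2: since 1409 ≡ 1 (mod 8), (2/1409) = +1.
Reciprocity: 639 ≡ 3 and 1409 ≡ 1 (mod 4), so (639/1409) = +(1409/639).
Reduce top mod 639: now compute (131/639).
Reciprocity: 131 ≡ 3 and 639 ≡ 3 (mod 4), so (131/639) = −(639/131).
Reduce top mod 131: now compute (115/131).
Reciprocity: 115 ≡ 3 and 131 ≡ 3 (mod 4), so (115/131) = −(131/115).
Reduce top mod 115: now compute (16/115).
Pull out 2^4: since 115 ≡ 3 (mod 8), (2/115) = -1, so (2/115)^4 = +1.
Reached (1/115) = 1. Collecting the sign flips along the way, the symbol is +1.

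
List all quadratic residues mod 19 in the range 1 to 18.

1 4 5 6 7 9 11 16 17

Square k = 1,…,9 (k and 19−k give the same square):
1²=1, 2²=4, 3²=9, 4²=16, 5²≡6, 6²≡17, 7²≡11, 8²≡7, 9²≡5 (mod 19).
So the quadratic residues mod 19 are {1, 4, 5, 6, 7, 9, 11, 16, 17}.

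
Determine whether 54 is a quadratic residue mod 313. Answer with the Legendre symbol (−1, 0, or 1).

1

Euler's criterion: (54/313) ≡ 54^156 (mod 313).
54^2 ≡ 99 (mod 313)
54^4 ≡ 98 (mod 313)
54^8 ≡ 214 (mod 313)
54^16 ≡ 98 (mod 313)
54^32 ≡ 214 (mod 313)
54^64 ≡ 98 (mod 313)
54^128 ≡ 214 (mod 313)
54^156 = 54^(128+16+8+4) ≡ 1 (mod 313).
Result is 1, so (54/313) = 1.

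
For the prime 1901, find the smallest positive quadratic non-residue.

(2/1901) = −1, so 2 is the smallest positive non-residue mod 1901.

2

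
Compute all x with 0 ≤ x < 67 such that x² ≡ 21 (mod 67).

Since 67 ≡ 3 (mod 4), a square root of 21 is 21^((67+1)/4) = 21^17 mod 67.
Repeated squaring: 21^2≡39, 21^4≡47, 21^8≡65, 21^16≡4 (mod 67).
21^17 = 21^(16+1) ≡ 17 (mod 67).
Check: 17² = 289 ≡ 21 (mod 67). The two roots are 17 and 50.

17, 50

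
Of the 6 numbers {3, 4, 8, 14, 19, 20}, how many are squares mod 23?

(3/23) = +1 → QR.
(4/23) = +1 → QR.
(8/23) = +1 → QR.
(14/23) = -1 → non-residue.
(19/23) = -1 → non-residue.
(20/23) = -1 → non-residue.
Total quadratic residues among the 6: 3.

3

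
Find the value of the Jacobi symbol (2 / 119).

Pull out 2: since 119 ≡ 7 (mod 8), (2/119) = +1.
Reached (1/119) = 1. Collecting the sign flips along the way, the symbol is +1.

1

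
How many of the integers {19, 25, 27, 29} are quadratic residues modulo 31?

2

(19/31) = +1 → QR.
(25/31) = +1 → QR.
(27/31) = -1 → non-residue.
(29/31) = -1 → non-residue.
Total quadratic residues among the 4: 2.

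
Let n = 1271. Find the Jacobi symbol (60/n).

Pull out 2^2: since 1271 ≡ 7 (mod 8), (2/1271) = +1, so (2/1271)^2 = +1.
Reciprocity: 15 ≡ 3 and 1271 ≡ 3 (mod 4), so (15/1271) = −(1271/15).
Reduce top mod 15: now compute (11/15).
Reciprocity: 11 ≡ 3 and 15 ≡ 3 (mod 4), so (11/15) = −(15/11).
Reduce top mod 11: now compute (4/11).
Pull out 2^2: since 11 ≡ 3 (mod 8), (2/11) = -1, so (2/11)^2 = +1.
Reached (1/11) = 1. Collecting the sign flips along the way, the symbol is +1.

1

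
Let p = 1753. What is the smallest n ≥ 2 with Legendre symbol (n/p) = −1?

5

(2/1753) = +1, so 2 is a residue.
(3/1753) = +1, so 3 is a residue.
(4/1753) = +1, so 4 is a residue.
(5/1753) = −1, so 5 is the smallest positive non-residue mod 1753.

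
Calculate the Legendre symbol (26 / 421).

Euler's criterion: (26/421) ≡ 26^210 (mod 421).
26^2 ≡ 255 (mod 421)
26^4 ≡ 191 (mod 421)
26^8 ≡ 275 (mod 421)
26^16 ≡ 266 (mod 421)
26^32 ≡ 28 (mod 421)
26^64 ≡ 363 (mod 421)
26^128 ≡ 417 (mod 421)
26^210 = 26^(128+64+16+2) ≡ 1 (mod 421).
Result is 1, so (26/421) = 1.

1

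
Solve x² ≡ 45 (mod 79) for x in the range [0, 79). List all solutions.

Since 79 ≡ 3 (mod 4), a square root of 45 is 45^((79+1)/4) = 45^20 mod 79.
Repeated squaring: 45^2≡50, 45^4≡51, 45^8≡73, 45^16≡36 (mod 79).
45^20 = 45^(16+4) ≡ 19 (mod 79).
Check: 19² = 361 ≡ 45 (mod 79). The two roots are 19 and 60.

19, 60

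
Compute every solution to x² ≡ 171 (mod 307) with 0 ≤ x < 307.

103, 204

Since 307 ≡ 3 (mod 4), a square root of 171 is 171^((307+1)/4) = 171^77 mod 307.
Repeated squaring: 171^2≡76, 171^4≡250, 171^8≡179, 171^16≡113, 171^32≡182, 171^64≡275 (mod 307).
171^77 = 171^(64+8+4+1) ≡ 103 (mod 307).
Check: 103² = 10609 ≡ 171 (mod 307). The two roots are 103 and 204.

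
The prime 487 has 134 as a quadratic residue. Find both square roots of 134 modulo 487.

Since 487 ≡ 3 (mod 4), a square root of 134 is 134^((487+1)/4) = 134^122 mod 487.
Repeated squaring: 134^2≡424, 134^4≡73, 134^8≡459, 134^16≡297, 134^32≡62, 134^64≡435 (mod 487).
134^122 = 134^(64+32+16+8+2) ≡ 240 (mod 487).
Check: 240² = 57600 ≡ 134 (mod 487). The two roots are 240 and 247.

240, 247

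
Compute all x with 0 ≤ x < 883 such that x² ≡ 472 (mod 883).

Since 883 ≡ 3 (mod 4), a square root of 472 is 472^((883+1)/4) = 472^221 mod 883.
Repeated squaring: 472^2≡268, 472^4≡301, 472^8≡535, 472^16≡133, 472^32≡29, 472^64≡841, 472^128≡881 (mod 883).
472^221 = 472^(128+64+16+8+4+1) ≡ 637 (mod 883).
Check: 637² = 405769 ≡ 472 (mod 883). The two roots are 246 and 637.

246, 637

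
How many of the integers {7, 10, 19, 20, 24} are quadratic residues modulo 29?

3

(7/29) = +1 → QR.
(10/29) = -1 → non-residue.
(19/29) = -1 → non-residue.
(20/29) = +1 → QR.
(24/29) = +1 → QR.
Total quadratic residues among the 5: 3.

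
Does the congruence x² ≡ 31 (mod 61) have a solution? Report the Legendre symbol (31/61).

-1

Reciprocity: 31 ≡ 3 and 61 ≡ 1 (mod 4), so (31/61) = +(61/31).
Reduce top mod 31: now compute (30/31).
Pull out 2: since 31 ≡ 7 (mod 8), (2/31) = +1.
Reciprocity: 15 ≡ 3 and 31 ≡ 3 (mod 4), so (15/31) = −(31/15).
Reduce top mod 15: now compute (1/15).
Reached (1/15) = 1. Collecting the sign flips along the way, the symbol is -1.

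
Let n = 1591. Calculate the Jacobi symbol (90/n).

Pull out 2: since 1591 ≡ 7 (mod 8), (2/1591) = +1.
Reciprocity: 45 ≡ 1 and 1591 ≡ 3 (mod 4), so (45/1591) = +(1591/45).
Reduce top mod 45: now compute (16/45).
Pull out 2^4: since 45 ≡ 5 (mod 8), (2/45) = -1, so (2/45)^4 = +1.
Reached (1/45) = 1. Collecting the sign flips along the way, the symbol is +1.

1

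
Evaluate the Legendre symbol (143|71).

1

First reduce: 143 ≡ 1 (mod 71).
Reached (1/71) = 1. Collecting the sign flips along the way, the symbol is +1.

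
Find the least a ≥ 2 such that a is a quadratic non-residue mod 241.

7

(2/241) = +1, so 2 is a residue.
(3/241) = +1, so 3 is a residue.
(4/241) = +1, so 4 is a residue.
(5/241) = +1, so 5 is a residue.
(6/241) = +1, so 6 is a residue.
(7/241) = −1, so 7 is the smallest positive non-residue mod 241.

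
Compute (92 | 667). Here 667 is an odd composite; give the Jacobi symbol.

0

Pull out 2^2: since 667 ≡ 3 (mod 8), (2/667) = -1, so (2/667)^2 = +1.
Reciprocity: 23 ≡ 3 and 667 ≡ 3 (mod 4), so (23/667) = −(667/23).
Reduce top mod 23: now compute (0/23).
Top reduces to 0: gcd > 1, so the symbol is 0.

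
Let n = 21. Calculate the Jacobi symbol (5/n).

1

Reciprocity: 5 ≡ 1 and 21 ≡ 1 (mod 4), so (5/21) = +(21/5).
Reduce top mod 5: now compute (1/5).
Reached (1/5) = 1. Collecting the sign flips along the way, the symbol is +1.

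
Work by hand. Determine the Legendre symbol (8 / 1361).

Pull out 2^3: since 1361 ≡ 1 (mod 8), (2/1361) = +1, so (2/1361)^3 = +1.
Reached (1/1361) = 1. Collecting the sign flips along the way, the symbol is +1.

1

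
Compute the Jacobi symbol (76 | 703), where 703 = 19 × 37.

0

Pull out 2^2: since 703 ≡ 7 (mod 8), (2/703) = +1, so (2/703)^2 = +1.
Reciprocity: 19 ≡ 3 and 703 ≡ 3 (mod 4), so (19/703) = −(703/19).
Reduce top mod 19: now compute (0/19).
Top reduces to 0: gcd > 1, so the symbol is 0.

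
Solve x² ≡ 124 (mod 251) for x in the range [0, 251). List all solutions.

Since 251 ≡ 3 (mod 4), a square root of 124 is 124^((251+1)/4) = 124^63 mod 251.
Repeated squaring: 124^2≡65, 124^4≡209, 124^8≡7, 124^16≡49, 124^32≡142 (mod 251).
124^63 = 124^(32+16+8+4+2+1) ≡ 195 (mod 251).
Check: 195² = 38025 ≡ 124 (mod 251). The two roots are 56 and 195.

56, 195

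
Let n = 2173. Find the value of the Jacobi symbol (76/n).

Pull out 2^2: since 2173 ≡ 5 (mod 8), (2/2173) = -1, so (2/2173)^2 = +1.
Reciprocity: 19 ≡ 3 and 2173 ≡ 1 (mod 4), so (19/2173) = +(2173/19).
Reduce top mod 19: now compute (7/19).
Reciprocity: 7 ≡ 3 and 19 ≡ 3 (mod 4), so (7/19) = −(19/7).
Reduce top mod 7: now compute (5/7).
Reciprocity: 5 ≡ 1 and 7 ≡ 3 (mod 4), so (5/7) = +(7/5).
Reduce top mod 5: now compute (2/5).
Pull out 2: since 5 ≡ 5 (mod 8), (2/5) = -1.
Reached (1/5) = 1. Collecting the sign flips along the way, the symbol is +1.

1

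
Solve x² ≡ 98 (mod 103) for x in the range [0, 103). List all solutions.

43, 60

Since 103 ≡ 3 (mod 4), a square root of 98 is 98^((103+1)/4) = 98^26 mod 103.
Repeated squaring: 98^2≡25, 98^4≡7, 98^8≡49, 98^16≡32 (mod 103).
98^26 = 98^(16+8+2) ≡ 60 (mod 103).
Check: 60² = 3600 ≡ 98 (mod 103). The two roots are 43 and 60.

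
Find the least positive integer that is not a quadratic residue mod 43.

(2/43) = −1, so 2 is the smallest positive non-residue mod 43.

2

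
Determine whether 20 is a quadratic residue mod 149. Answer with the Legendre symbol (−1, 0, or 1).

1

Pull out 2^2: since 149 ≡ 5 (mod 8), (2/149) = -1, so (2/149)^2 = +1.
Reciprocity: 5 ≡ 1 and 149 ≡ 1 (mod 4), so (5/149) = +(149/5).
Reduce top mod 5: now compute (4/5).
Pull out 2^2: since 5 ≡ 5 (mod 8), (2/5) = -1, so (2/5)^2 = +1.
Reached (1/5) = 1. Collecting the sign flips along the way, the symbol is +1.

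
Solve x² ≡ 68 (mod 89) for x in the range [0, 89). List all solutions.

89 ≡ 1 (mod 4), so we find a root by search.
Trying successive values, 35² = 1225 ≡ 68 (mod 89). The other root is 89 − 35 = 54.

35, 54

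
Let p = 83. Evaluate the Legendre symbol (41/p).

1

Euler's criterion: (41/83) ≡ 41^41 (mod 83).
41^2 ≡ 21 (mod 83)
41^4 ≡ 26 (mod 83)
41^8 ≡ 12 (mod 83)
41^16 ≡ 61 (mod 83)
41^32 ≡ 69 (mod 83)
41^41 = 41^(32+8+1) ≡ 1 (mod 83).
Result is 1, so (41/83) = 1.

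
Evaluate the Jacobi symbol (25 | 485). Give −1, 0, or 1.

Reciprocity: 25 ≡ 1 and 485 ≡ 1 (mod 4), so (25/485) = +(485/25).
Reduce top mod 25: now compute (10/25).
Pull out 2: since 25 ≡ 1 (mod 8), (2/25) = +1.
Reciprocity: 5 ≡ 1 and 25 ≡ 1 (mod 4), so (5/25) = +(25/5).
Reduce top mod 5: now compute (0/5).
Top reduces to 0: gcd > 1, so the symbol is 0.

0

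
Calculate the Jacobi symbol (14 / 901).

1

Pull out 2: since 901 ≡ 5 (mod 8), (2/901) = -1.
Reciprocity: 7 ≡ 3 and 901 ≡ 1 (mod 4), so (7/901) = +(901/7).
Reduce top mod 7: now compute (5/7).
Reciprocity: 5 ≡ 1 and 7 ≡ 3 (mod 4), so (5/7) = +(7/5).
Reduce top mod 5: now compute (2/5).
Pull out 2: since 5 ≡ 5 (mod 8), (2/5) = -1.
Reached (1/5) = 1. Collecting the sign flips along the way, the symbol is +1.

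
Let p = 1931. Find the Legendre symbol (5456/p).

-1

First reduce: 5456 ≡ 1594 (mod 1931).
Pull out 2: since 1931 ≡ 3 (mod 8), (2/1931) = -1.
Reciprocity: 797 ≡ 1 and 1931 ≡ 3 (mod 4), so (797/1931) = +(1931/797).
Reduce top mod 797: now compute (337/797).
Reciprocity: 337 ≡ 1 and 797 ≡ 1 (mod 4), so (337/797) = +(797/337).
Reduce top mod 337: now compute (123/337).
Reciprocity: 123 ≡ 3 and 337 ≡ 1 (mod 4), so (123/337) = +(337/123).
Reduce top mod 123: now compute (91/123).
Reciprocity: 91 ≡ 3 and 123 ≡ 3 (mod 4), so (91/123) = −(123/91).
Reduce top mod 91: now compute (32/91).
Pull out 2^5: since 91 ≡ 3 (mod 8), (2/91) = -1, so (2/91)^5 = -1.
Reached (1/91) = 1. Collecting the sign flips along the way, the symbol is -1.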